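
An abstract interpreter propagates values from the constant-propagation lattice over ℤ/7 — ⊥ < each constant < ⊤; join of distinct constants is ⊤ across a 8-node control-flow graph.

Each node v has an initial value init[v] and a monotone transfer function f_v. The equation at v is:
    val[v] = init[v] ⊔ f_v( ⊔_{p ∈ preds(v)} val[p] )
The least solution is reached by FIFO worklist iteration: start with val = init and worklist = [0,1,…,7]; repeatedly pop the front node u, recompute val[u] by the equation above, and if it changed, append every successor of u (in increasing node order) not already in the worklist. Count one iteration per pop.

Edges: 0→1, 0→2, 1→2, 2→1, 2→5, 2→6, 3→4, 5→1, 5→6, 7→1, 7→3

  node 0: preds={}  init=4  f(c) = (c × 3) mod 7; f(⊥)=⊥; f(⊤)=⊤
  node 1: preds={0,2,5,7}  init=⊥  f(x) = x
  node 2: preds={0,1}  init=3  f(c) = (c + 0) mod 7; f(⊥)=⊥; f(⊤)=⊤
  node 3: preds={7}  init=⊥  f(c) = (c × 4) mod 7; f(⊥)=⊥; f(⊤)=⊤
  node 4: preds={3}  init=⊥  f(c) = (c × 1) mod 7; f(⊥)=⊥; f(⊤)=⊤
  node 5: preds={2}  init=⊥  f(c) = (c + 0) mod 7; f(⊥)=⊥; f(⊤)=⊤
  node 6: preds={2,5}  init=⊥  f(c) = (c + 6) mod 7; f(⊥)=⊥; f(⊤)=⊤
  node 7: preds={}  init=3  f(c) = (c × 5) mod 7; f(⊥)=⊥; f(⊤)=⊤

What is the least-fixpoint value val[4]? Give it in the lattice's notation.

5

Iteration log — 9 steps:
  step 1. node 0  ⊔preds=⊥  new=4  stable
  step 2. node 1  ⊔preds=⊤  new=⊤  old=⊥  +wl: 
  step 3. node 2  ⊔preds=⊤  new=⊤  old=3  +wl: 1
  step 4. node 3  ⊔preds=3  new=5  old=⊥  +wl: 
  step 5. node 4  ⊔preds=5  new=5  old=⊥  +wl: 
  step 6. node 5  ⊔preds=⊤  new=⊤  old=⊥  +wl: 
  step 7. node 6  ⊔preds=⊤  new=⊤  old=⊥  +wl: 
  step 8. node 7  ⊔preds=⊥  new=3  stable
  step 9. node 1  ⊔preds=⊤  new=⊤  stable

Least fixpoint reached:
  node 0: 4
  node 1: ⊤
  node 2: ⊤
  node 3: 5
  node 4: 5
  node 5: ⊤
  node 6: ⊤
  node 7: 3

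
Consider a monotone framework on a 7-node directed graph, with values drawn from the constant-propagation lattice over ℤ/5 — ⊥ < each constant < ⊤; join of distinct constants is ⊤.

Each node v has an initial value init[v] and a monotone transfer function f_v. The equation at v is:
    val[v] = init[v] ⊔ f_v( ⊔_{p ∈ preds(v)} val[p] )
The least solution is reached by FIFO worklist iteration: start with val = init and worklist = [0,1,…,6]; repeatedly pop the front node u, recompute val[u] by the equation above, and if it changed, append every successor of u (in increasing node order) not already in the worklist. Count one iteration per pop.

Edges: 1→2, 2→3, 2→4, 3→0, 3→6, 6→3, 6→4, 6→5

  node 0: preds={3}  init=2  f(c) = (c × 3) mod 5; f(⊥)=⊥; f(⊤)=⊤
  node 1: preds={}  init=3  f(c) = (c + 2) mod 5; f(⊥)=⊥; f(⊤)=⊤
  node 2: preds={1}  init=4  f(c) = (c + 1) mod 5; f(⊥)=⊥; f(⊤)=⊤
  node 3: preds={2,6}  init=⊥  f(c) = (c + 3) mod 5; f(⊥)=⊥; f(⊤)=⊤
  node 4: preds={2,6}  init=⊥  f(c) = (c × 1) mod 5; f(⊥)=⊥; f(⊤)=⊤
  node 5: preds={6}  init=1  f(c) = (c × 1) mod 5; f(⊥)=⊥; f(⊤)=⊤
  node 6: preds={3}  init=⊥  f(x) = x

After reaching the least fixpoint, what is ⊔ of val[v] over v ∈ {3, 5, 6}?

⊤

Worklist (16 pops):
  #1 pop 0: in=⊥ → 2 (no change)
  #2 pop 1: in=⊥ → 3 (no change)
  #3 pop 2: in=3 → 4 (no change)
  #4 pop 3: in=4 → 2 (was ⊥); enqueue [0]
  #5 pop 4: in=4 → 4 (was ⊥); enqueue []
  #6 pop 5: in=⊥ → 1 (no change)
  #7 pop 6: in=2 → 2 (was ⊥); enqueue [3,4,5]
  #8 pop 0: in=2 → ⊤ (was 2); enqueue []
  #9 pop 3: in=⊤ → ⊤ (was 2); enqueue [0,6]
  #10 pop 4: in=⊤ → ⊤ (was 4); enqueue []
  #11 pop 5: in=2 → ⊤ (was 1); enqueue []
  #12 pop 0: in=⊤ → ⊤ (no change)
  #13 pop 6: in=⊤ → ⊤ (was 2); enqueue [3,4,5]
  #14 pop 3: in=⊤ → ⊤ (no change)
  #15 pop 4: in=⊤ → ⊤ (no change)
  #16 pop 5: in=⊤ → ⊤ (no change)

Fixpoint:
  val[0] = ⊤
  val[1] = 3
  val[2] = 4
  val[3] = ⊤
  val[4] = ⊤
  val[5] = ⊤
  val[6] = ⊤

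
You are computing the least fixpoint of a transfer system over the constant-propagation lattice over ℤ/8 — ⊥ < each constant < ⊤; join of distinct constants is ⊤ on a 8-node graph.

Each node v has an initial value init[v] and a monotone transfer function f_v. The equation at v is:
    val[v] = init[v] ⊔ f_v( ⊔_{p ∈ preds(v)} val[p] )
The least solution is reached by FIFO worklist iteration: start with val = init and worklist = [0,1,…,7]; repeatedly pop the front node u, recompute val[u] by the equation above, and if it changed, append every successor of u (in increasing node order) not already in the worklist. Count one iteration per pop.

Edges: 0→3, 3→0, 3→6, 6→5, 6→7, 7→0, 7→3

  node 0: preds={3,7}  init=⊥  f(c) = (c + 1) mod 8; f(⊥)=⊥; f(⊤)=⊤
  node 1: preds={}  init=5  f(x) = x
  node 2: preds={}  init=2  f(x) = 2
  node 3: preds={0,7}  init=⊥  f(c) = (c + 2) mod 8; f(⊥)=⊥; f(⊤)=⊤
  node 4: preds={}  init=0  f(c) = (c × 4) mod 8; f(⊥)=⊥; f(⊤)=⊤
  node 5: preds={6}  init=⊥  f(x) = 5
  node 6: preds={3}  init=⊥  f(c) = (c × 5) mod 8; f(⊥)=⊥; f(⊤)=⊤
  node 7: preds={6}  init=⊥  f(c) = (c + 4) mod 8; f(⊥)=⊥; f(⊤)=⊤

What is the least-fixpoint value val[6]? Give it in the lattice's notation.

Iteration log — 8 steps:
  step 1. node 0  ⊔preds=⊥  new=⊥  stable
  step 2. node 1  ⊔preds=⊥  new=5  stable
  step 3. node 2  ⊔preds=⊥  new=2  stable
  step 4. node 3  ⊔preds=⊥  new=⊥  stable
  step 5. node 4  ⊔preds=⊥  new=0  stable
  step 6. node 5  ⊔preds=⊥  new=5  old=⊥  +wl: 
  step 7. node 6  ⊔preds=⊥  new=⊥  stable
  step 8. node 7  ⊔preds=⊥  new=⊥  stable

Least fixpoint reached:
  node 0: ⊥
  node 1: 5
  node 2: 2
  node 3: ⊥
  node 4: 0
  node 5: 5
  node 6: ⊥
  node 7: ⊥

⊥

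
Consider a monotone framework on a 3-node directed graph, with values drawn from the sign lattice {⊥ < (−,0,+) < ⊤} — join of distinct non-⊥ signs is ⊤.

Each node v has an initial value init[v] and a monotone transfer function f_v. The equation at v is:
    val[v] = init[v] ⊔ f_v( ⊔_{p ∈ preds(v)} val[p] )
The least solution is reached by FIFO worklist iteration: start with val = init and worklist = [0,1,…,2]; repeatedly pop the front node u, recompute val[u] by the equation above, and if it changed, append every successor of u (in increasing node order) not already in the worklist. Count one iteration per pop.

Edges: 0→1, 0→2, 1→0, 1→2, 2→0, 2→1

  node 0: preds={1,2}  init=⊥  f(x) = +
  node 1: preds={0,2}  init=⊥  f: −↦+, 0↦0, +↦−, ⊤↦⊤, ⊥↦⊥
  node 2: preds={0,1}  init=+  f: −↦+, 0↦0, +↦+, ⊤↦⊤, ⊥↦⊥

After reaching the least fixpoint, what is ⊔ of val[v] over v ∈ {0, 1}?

⊤

Trace (7 dequeues):
  [1] u=0 | in + | out + | prev ⊥ | push {}
  [2] u=1 | in + | out − | prev ⊥ | push {0}
  [3] u=2 | in ⊤ | out ⊤ | prev + | push {1}
  [4] u=0 | in ⊤ | out + | ==
  [5] u=1 | in ⊤ | out ⊤ | prev − | push {0,2}
  [6] u=0 | in ⊤ | out + | ==
  [7] u=2 | in ⊤ | out ⊤ | ==

Converged values:
  [0] +
  [1] ⊤
  [2] ⊤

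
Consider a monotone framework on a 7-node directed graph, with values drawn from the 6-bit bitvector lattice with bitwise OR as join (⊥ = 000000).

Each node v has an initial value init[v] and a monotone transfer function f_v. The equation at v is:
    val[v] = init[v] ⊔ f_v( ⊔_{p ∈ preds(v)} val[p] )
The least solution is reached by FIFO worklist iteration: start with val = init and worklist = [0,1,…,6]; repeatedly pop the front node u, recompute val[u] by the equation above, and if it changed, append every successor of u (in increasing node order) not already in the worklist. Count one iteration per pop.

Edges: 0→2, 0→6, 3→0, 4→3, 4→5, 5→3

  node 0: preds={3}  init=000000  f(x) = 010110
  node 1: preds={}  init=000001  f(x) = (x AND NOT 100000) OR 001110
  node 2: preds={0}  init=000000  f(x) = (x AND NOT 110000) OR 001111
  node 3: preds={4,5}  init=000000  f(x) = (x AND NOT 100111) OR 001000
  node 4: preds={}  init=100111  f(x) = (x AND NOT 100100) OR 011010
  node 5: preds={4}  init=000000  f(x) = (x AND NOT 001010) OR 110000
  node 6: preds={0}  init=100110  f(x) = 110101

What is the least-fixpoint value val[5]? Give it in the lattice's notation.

110101

Trace (10 dequeues):
  [1] u=0 | in 000000 | out 010110 | prev 000000 | push {}
  [2] u=1 | in 000000 | out 001111 | prev 000001 | push {}
  [3] u=2 | in 010110 | out 001111 | prev 000000 | push {}
  [4] u=3 | in 100111 | out 001000 | prev 000000 | push {0}
  [5] u=4 | in 000000 | out 111111 | prev 100111 | push {3}
  [6] u=5 | in 111111 | out 110101 | prev 000000 | push {}
  [7] u=6 | in 010110 | out 110111 | prev 100110 | push {}
  [8] u=0 | in 001000 | out 010110 | ==
  [9] u=3 | in 111111 | out 011000 | prev 001000 | push {0}
  [10] u=0 | in 011000 | out 010110 | ==

Converged values:
  [0] 010110
  [1] 001111
  [2] 001111
  [3] 011000
  [4] 111111
  [5] 110101
  [6] 110111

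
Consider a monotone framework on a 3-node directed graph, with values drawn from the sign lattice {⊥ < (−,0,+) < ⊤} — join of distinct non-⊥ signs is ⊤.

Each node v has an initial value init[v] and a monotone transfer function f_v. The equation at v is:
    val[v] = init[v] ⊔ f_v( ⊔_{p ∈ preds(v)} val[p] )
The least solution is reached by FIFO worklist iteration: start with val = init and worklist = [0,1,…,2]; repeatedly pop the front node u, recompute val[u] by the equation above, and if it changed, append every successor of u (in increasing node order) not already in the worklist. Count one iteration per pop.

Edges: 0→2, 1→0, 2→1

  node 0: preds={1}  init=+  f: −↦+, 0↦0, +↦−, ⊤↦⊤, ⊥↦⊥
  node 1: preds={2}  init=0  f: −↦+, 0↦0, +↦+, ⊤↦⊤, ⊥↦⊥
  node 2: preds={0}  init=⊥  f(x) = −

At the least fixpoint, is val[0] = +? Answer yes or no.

no

Iteration log — 5 steps:
  step 1. node 0  ⊔preds=0  new=⊤  old=+  +wl: 
  step 2. node 1  ⊔preds=⊥  new=0  stable
  step 3. node 2  ⊔preds=⊤  new=−  old=⊥  +wl: 1
  step 4. node 1  ⊔preds=−  new=⊤  old=0  +wl: 0
  step 5. node 0  ⊔preds=⊤  new=⊤  stable

Least fixpoint reached:
  node 0: ⊤
  node 1: ⊤
  node 2: −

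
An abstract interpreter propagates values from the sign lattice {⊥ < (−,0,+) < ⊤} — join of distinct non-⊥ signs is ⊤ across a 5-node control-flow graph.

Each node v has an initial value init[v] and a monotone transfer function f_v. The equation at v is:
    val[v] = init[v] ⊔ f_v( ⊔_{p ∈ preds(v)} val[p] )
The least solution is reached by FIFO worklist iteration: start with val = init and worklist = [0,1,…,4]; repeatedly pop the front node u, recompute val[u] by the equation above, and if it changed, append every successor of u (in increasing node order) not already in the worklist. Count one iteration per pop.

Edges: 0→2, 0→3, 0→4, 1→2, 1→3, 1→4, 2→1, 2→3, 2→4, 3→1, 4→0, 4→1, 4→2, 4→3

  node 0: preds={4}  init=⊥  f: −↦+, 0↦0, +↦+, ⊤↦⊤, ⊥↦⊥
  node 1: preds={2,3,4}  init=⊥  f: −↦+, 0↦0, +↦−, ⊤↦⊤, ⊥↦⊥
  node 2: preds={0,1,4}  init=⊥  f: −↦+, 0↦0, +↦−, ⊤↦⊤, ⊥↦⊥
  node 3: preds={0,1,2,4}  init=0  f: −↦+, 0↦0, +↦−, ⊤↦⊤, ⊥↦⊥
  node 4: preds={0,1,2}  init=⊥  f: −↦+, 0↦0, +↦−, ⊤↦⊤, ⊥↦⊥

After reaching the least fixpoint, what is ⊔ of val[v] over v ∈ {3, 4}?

Worklist (10 pops):
  #1 pop 0: in=⊥ → ⊥ (no change)
  #2 pop 1: in=0 → 0 (was ⊥); enqueue []
  #3 pop 2: in=0 → 0 (was ⊥); enqueue [1]
  #4 pop 3: in=0 → 0 (no change)
  #5 pop 4: in=0 → 0 (was ⊥); enqueue [0,2,3]
  #6 pop 1: in=0 → 0 (no change)
  #7 pop 0: in=0 → 0 (was ⊥); enqueue [4]
  #8 pop 2: in=0 → 0 (no change)
  #9 pop 3: in=0 → 0 (no change)
  #10 pop 4: in=0 → 0 (no change)

Fixpoint:
  val[0] = 0
  val[1] = 0
  val[2] = 0
  val[3] = 0
  val[4] = 0

0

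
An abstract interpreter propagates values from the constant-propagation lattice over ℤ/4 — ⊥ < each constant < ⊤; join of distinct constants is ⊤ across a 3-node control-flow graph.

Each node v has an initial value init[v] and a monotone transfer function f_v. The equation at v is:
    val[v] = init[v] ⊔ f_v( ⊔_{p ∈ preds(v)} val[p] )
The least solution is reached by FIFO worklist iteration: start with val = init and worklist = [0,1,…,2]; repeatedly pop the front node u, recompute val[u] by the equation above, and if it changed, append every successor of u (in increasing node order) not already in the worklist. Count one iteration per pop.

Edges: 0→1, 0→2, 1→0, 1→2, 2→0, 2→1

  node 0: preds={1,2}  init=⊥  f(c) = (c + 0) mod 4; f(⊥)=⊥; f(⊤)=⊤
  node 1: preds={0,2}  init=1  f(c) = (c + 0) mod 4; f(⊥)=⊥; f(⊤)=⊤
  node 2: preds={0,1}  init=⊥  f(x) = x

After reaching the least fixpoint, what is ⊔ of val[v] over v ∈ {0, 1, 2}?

1

Trace (5 dequeues):
  [1] u=0 | in 1 | out 1 | prev ⊥ | push {}
  [2] u=1 | in 1 | out 1 | ==
  [3] u=2 | in 1 | out 1 | prev ⊥ | push {0,1}
  [4] u=0 | in 1 | out 1 | ==
  [5] u=1 | in 1 | out 1 | ==

Converged values:
  [0] 1
  [1] 1
  [2] 1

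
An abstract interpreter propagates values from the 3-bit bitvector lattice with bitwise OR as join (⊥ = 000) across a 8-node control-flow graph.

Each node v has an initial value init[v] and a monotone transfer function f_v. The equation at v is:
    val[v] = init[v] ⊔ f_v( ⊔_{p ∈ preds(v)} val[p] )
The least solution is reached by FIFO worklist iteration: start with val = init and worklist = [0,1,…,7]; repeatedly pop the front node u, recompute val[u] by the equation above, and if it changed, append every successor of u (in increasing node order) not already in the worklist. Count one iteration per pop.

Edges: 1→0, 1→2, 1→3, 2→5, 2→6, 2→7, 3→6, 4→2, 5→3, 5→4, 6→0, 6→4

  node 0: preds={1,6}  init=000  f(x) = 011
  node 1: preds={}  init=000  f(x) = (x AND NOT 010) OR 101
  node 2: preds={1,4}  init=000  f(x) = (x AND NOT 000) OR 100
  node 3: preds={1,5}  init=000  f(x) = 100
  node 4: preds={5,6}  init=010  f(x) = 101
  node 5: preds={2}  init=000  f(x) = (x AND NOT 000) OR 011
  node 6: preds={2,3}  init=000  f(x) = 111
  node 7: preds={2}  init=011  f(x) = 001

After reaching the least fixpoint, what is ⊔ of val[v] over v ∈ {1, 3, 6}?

111

Iteration log — 12 steps:
  step 1. node 0  ⊔preds=000  new=011  old=000  +wl: 
  step 2. node 1  ⊔preds=000  new=101  old=000  +wl: 0
  step 3. node 2  ⊔preds=111  new=111  old=000  +wl: 
  step 4. node 3  ⊔preds=101  new=100  old=000  +wl: 
  step 5. node 4  ⊔preds=000  new=111  old=010  +wl: 2
  step 6. node 5  ⊔preds=111  new=111  old=000  +wl: 3,4
  step 7. node 6  ⊔preds=111  new=111  old=000  +wl: 
  step 8. node 7  ⊔preds=111  new=011  stable
  step 9. node 0  ⊔preds=111  new=011  stable
  step 10. node 2  ⊔preds=111  new=111  stable
  step 11. node 3  ⊔preds=111  new=100  stable
  step 12. node 4  ⊔preds=111  new=111  stable

Least fixpoint reached:
  node 0: 011
  node 1: 101
  node 2: 111
  node 3: 100
  node 4: 111
  node 5: 111
  node 6: 111
  node 7: 011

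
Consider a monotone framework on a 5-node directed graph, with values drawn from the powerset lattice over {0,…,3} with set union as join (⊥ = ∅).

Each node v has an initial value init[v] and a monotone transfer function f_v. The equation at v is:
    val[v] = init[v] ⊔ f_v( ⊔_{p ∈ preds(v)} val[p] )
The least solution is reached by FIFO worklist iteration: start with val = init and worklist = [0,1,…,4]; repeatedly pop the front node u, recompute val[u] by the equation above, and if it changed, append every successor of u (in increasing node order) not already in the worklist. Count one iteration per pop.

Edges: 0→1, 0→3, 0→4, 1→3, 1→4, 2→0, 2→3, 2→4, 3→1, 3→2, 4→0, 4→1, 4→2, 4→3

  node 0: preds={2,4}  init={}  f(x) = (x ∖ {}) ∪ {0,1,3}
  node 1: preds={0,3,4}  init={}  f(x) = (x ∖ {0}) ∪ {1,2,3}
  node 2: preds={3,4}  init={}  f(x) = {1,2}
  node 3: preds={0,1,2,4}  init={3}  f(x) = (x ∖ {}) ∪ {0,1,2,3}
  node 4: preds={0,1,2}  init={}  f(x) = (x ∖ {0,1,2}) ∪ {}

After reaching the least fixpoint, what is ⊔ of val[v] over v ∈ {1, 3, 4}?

Trace (10 dequeues):
  [1] u=0 | in {} | out {0,1,3} | prev {} | push {}
  [2] u=1 | in {0,1,3} | out {1,2,3} | prev {} | push {}
  [3] u=2 | in {3} | out {1,2} | prev {} | push {0}
  [4] u=3 | in {0,1,2,3} | out {0,1,2,3} | prev {3} | push {1,2}
  [5] u=4 | in {0,1,2,3} | out {3} | prev {} | push {3}
  [6] u=0 | in {1,2,3} | out {0,1,2,3} | prev {0,1,3} | push {4}
  [7] u=1 | in {0,1,2,3} | out {1,2,3} | ==
  [8] u=2 | in {0,1,2,3} | out {1,2} | ==
  [9] u=3 | in {0,1,2,3} | out {0,1,2,3} | ==
  [10] u=4 | in {0,1,2,3} | out {3} | ==

Converged values:
  [0] {0,1,2,3}
  [1] {1,2,3}
  [2] {1,2}
  [3] {0,1,2,3}
  [4] {3}

{0,1,2,3}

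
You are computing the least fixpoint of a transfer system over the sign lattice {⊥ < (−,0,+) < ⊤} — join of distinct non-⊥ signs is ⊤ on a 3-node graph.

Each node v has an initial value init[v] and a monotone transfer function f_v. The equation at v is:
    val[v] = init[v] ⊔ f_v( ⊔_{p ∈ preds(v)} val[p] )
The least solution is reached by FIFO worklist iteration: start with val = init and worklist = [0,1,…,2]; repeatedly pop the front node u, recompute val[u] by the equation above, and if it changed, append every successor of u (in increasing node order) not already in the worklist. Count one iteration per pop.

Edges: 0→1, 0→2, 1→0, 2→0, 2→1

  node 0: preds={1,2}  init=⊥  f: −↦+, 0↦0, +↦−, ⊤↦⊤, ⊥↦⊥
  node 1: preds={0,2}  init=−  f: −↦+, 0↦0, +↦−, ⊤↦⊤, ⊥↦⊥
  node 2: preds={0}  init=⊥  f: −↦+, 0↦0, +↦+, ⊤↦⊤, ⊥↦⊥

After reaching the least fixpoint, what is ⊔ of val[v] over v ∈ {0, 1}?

⊤

Worklist (8 pops):
  #1 pop 0: in=− → + (was ⊥); enqueue []
  #2 pop 1: in=+ → − (no change)
  #3 pop 2: in=+ → + (was ⊥); enqueue [0,1]
  #4 pop 0: in=⊤ → ⊤ (was +); enqueue [2]
  #5 pop 1: in=⊤ → ⊤ (was −); enqueue [0]
  #6 pop 2: in=⊤ → ⊤ (was +); enqueue [1]
  #7 pop 0: in=⊤ → ⊤ (no change)
  #8 pop 1: in=⊤ → ⊤ (no change)

Fixpoint:
  val[0] = ⊤
  val[1] = ⊤
  val[2] = ⊤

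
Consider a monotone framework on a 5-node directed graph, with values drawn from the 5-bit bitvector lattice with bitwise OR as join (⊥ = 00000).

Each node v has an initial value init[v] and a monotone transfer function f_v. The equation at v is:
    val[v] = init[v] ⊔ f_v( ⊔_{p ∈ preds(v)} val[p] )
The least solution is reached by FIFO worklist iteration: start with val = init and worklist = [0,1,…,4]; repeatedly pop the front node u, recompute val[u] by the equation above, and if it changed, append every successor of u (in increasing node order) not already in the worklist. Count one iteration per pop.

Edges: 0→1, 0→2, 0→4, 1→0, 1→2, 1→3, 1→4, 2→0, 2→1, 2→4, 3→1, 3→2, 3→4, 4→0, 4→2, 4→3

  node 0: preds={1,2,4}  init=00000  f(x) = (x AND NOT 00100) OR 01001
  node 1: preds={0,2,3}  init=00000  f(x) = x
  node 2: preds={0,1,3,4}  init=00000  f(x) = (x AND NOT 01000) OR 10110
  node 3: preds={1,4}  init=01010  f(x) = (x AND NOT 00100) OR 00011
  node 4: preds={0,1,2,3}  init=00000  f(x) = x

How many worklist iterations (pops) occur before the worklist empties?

Iteration log — 13 steps:
  step 1. node 0  ⊔preds=00000  new=01001  old=00000  +wl: 
  step 2. node 1  ⊔preds=01011  new=01011  old=00000  +wl: 0
  step 3. node 2  ⊔preds=01011  new=10111  old=00000  +wl: 1
  step 4. node 3  ⊔preds=01011  new=01011  old=01010  +wl: 2
  step 5. node 4  ⊔preds=11111  new=11111  old=00000  +wl: 3
  step 6. node 0  ⊔preds=11111  new=11011  old=01001  +wl: 4
  step 7. node 1  ⊔preds=11111  new=11111  old=01011  +wl: 0
  step 8. node 2  ⊔preds=11111  new=10111  stable
  step 9. node 3  ⊔preds=11111  new=11011  old=01011  +wl: 1,2
  step 10. node 4  ⊔preds=11111  new=11111  stable
  step 11. node 0  ⊔preds=11111  new=11011  stable
  step 12. node 1  ⊔preds=11111  new=11111  stable
  step 13. node 2  ⊔preds=11111  new=10111  stable

Least fixpoint reached:
  node 0: 11011
  node 1: 11111
  node 2: 10111
  node 3: 11011
  node 4: 11111

13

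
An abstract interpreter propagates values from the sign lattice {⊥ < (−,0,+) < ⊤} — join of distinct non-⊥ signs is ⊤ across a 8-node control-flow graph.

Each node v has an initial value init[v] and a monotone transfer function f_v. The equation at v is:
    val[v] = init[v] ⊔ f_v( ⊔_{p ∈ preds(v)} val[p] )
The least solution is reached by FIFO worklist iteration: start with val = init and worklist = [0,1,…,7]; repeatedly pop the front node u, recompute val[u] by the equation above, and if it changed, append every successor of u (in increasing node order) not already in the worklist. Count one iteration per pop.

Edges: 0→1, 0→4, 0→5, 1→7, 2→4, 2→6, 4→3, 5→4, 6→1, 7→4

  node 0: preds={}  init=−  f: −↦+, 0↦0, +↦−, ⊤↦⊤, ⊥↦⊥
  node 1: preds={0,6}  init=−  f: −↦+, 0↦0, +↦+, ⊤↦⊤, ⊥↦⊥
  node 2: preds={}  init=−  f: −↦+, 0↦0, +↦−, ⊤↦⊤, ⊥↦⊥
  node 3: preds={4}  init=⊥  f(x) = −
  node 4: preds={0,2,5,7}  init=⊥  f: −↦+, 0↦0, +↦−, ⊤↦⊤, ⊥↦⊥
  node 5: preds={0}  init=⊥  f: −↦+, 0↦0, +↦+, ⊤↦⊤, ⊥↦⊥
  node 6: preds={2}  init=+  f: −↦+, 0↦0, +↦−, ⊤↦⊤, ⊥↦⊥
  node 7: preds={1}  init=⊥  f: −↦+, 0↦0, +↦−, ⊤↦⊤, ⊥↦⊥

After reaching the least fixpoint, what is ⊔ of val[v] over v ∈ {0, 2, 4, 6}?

⊤

Iteration log — 11 steps:
  step 1. node 0  ⊔preds=⊥  new=−  stable
  step 2. node 1  ⊔preds=⊤  new=⊤  old=−  +wl: 
  step 3. node 2  ⊔preds=⊥  new=−  stable
  step 4. node 3  ⊔preds=⊥  new=−  old=⊥  +wl: 
  step 5. node 4  ⊔preds=−  new=+  old=⊥  +wl: 3
  step 6. node 5  ⊔preds=−  new=+  old=⊥  +wl: 4
  step 7. node 6  ⊔preds=−  new=+  stable
  step 8. node 7  ⊔preds=⊤  new=⊤  old=⊥  +wl: 
  step 9. node 3  ⊔preds=+  new=−  stable
  step 10. node 4  ⊔preds=⊤  new=⊤  old=+  +wl: 3
  step 11. node 3  ⊔preds=⊤  new=−  stable

Least fixpoint reached:
  node 0: −
  node 1: ⊤
  node 2: −
  node 3: −
  node 4: ⊤
  node 5: +
  node 6: +
  node 7: ⊤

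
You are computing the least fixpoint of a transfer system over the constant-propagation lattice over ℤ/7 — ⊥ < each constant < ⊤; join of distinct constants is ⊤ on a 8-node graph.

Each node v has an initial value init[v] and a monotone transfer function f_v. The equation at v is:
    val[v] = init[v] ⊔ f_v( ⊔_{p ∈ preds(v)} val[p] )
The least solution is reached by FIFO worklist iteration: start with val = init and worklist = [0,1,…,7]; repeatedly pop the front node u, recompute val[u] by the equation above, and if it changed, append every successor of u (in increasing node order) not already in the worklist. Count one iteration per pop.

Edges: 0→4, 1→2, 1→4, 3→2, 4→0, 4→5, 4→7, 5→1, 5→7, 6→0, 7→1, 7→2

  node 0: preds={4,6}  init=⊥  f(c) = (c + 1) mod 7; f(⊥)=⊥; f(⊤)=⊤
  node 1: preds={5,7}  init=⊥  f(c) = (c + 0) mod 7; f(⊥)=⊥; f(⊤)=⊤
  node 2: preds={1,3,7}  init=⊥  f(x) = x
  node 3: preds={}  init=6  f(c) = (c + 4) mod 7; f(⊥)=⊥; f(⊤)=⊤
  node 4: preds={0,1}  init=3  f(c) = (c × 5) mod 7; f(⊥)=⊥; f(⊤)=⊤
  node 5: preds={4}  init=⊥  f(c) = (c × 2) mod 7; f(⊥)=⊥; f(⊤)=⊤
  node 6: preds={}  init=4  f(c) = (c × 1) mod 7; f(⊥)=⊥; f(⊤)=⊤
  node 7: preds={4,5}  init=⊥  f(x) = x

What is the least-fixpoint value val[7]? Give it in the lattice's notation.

Trace (12 dequeues):
  [1] u=0 | in ⊤ | out ⊤ | prev ⊥ | push {}
  [2] u=1 | in ⊥ | out ⊥ | ==
  [3] u=2 | in 6 | out 6 | prev ⊥ | push {}
  [4] u=3 | in ⊥ | out 6 | ==
  [5] u=4 | in ⊤ | out ⊤ | prev 3 | push {0}
  [6] u=5 | in ⊤ | out ⊤ | prev ⊥ | push {1}
  [7] u=6 | in ⊥ | out 4 | ==
  [8] u=7 | in ⊤ | out ⊤ | prev ⊥ | push {2}
  [9] u=0 | in ⊤ | out ⊤ | ==
  [10] u=1 | in ⊤ | out ⊤ | prev ⊥ | push {4}
  [11] u=2 | in ⊤ | out ⊤ | prev 6 | push {}
  [12] u=4 | in ⊤ | out ⊤ | ==

Converged values:
  [0] ⊤
  [1] ⊤
  [2] ⊤
  [3] 6
  [4] ⊤
  [5] ⊤
  [6] 4
  [7] ⊤

⊤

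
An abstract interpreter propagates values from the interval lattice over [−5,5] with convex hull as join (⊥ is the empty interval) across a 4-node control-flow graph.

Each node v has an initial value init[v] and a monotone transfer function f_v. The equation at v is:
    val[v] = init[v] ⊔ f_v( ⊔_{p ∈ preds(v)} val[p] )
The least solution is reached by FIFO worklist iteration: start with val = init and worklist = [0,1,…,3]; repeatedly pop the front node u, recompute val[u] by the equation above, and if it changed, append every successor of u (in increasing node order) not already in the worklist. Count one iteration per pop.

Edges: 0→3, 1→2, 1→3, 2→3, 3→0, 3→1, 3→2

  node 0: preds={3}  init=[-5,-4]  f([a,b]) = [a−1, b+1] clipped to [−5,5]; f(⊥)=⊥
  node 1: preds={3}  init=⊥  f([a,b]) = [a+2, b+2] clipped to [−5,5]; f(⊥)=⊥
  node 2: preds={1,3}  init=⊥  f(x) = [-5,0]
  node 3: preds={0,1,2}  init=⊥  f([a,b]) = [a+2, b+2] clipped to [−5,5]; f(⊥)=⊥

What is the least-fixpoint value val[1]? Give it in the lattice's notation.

Worklist (12 pops):
  #1 pop 0: in=⊥ → [-5,-4] (no change)
  #2 pop 1: in=⊥ → ⊥ (no change)
  #3 pop 2: in=⊥ → [-5,0] (was ⊥); enqueue []
  #4 pop 3: in=[-5,0] → [-3,2] (was ⊥); enqueue [0,1,2]
  #5 pop 0: in=[-3,2] → [-5,3] (was [-5,-4]); enqueue [3]
  #6 pop 1: in=[-3,2] → [-1,4] (was ⊥); enqueue []
  #7 pop 2: in=[-3,4] → [-5,0] (no change)
  #8 pop 3: in=[-5,4] → [-3,5] (was [-3,2]); enqueue [0,1,2]
  #9 pop 0: in=[-3,5] → [-5,5] (was [-5,3]); enqueue [3]
  #10 pop 1: in=[-3,5] → [-1,5] (was [-1,4]); enqueue []
  #11 pop 2: in=[-3,5] → [-5,0] (no change)
  #12 pop 3: in=[-5,5] → [-3,5] (no change)

Fixpoint:
  val[0] = [-5,5]
  val[1] = [-1,5]
  val[2] = [-5,0]
  val[3] = [-3,5]

[-1,5]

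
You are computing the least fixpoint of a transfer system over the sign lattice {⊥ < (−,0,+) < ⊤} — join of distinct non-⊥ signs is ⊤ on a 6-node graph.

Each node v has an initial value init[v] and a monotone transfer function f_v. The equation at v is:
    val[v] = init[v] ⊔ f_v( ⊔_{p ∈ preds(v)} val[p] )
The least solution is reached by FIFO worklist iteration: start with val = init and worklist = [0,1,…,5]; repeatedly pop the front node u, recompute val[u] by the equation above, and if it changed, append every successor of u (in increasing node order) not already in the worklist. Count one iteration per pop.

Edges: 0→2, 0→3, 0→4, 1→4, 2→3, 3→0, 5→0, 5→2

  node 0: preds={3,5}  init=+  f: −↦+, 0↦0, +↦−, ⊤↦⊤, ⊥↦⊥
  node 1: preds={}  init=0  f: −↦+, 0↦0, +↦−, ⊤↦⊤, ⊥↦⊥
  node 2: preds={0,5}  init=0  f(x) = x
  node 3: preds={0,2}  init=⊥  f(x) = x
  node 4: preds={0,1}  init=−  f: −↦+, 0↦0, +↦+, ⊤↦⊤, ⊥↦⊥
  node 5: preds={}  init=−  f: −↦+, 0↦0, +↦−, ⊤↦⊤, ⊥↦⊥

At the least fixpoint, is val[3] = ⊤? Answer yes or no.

Worklist (10 pops):
  #1 pop 0: in=− → + (no change)
  #2 pop 1: in=⊥ → 0 (no change)
  #3 pop 2: in=⊤ → ⊤ (was 0); enqueue []
  #4 pop 3: in=⊤ → ⊤ (was ⊥); enqueue [0]
  #5 pop 4: in=⊤ → ⊤ (was −); enqueue []
  #6 pop 5: in=⊥ → − (no change)
  #7 pop 0: in=⊤ → ⊤ (was +); enqueue [2,3,4]
  #8 pop 2: in=⊤ → ⊤ (no change)
  #9 pop 3: in=⊤ → ⊤ (no change)
  #10 pop 4: in=⊤ → ⊤ (no change)

Fixpoint:
  val[0] = ⊤
  val[1] = 0
  val[2] = ⊤
  val[3] = ⊤
  val[4] = ⊤
  val[5] = −

yes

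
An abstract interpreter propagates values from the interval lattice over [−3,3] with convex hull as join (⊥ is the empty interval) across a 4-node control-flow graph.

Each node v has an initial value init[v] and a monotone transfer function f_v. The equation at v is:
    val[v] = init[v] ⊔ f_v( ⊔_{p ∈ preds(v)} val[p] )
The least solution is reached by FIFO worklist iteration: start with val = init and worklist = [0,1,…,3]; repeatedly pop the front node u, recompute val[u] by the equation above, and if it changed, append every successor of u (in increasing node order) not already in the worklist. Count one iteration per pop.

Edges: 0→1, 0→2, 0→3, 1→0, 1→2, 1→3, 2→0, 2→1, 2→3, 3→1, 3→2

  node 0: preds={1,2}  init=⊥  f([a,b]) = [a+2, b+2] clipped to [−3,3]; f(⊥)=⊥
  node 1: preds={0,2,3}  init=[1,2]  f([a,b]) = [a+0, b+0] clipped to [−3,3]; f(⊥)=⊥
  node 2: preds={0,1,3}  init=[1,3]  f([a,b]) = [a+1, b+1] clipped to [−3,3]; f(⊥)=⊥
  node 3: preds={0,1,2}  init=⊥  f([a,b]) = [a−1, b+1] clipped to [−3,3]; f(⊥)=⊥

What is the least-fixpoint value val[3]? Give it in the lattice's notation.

Trace (23 dequeues):
  [1] u=0 | in [1,3] | out [3,3] | prev ⊥ | push {}
  [2] u=1 | in [1,3] | out [1,3] | prev [1,2] | push {0}
  [3] u=2 | in [1,3] | out [1,3] | ==
  [4] u=3 | in [1,3] | out [0,3] | prev ⊥ | push {1,2}
  [5] u=0 | in [1,3] | out [3,3] | ==
  [6] u=1 | in [0,3] | out [0,3] | prev [1,3] | push {0,3}
  [7] u=2 | in [0,3] | out [1,3] | ==
  [8] u=0 | in [0,3] | out [2,3] | prev [3,3] | push {1,2}
  [9] u=3 | in [0,3] | out [-1,3] | prev [0,3] | push {}
  [10] u=1 | in [-1,3] | out [-1,3] | prev [0,3] | push {0,3}
  [11] u=2 | in [-1,3] | out [0,3] | prev [1,3] | push {1}
  [12] u=0 | in [-1,3] | out [1,3] | prev [2,3] | push {2}
  [13] u=3 | in [-1,3] | out [-2,3] | prev [-1,3] | push {}
  [14] u=1 | in [-2,3] | out [-2,3] | prev [-1,3] | push {0,3}
  [15] u=2 | in [-2,3] | out [-1,3] | prev [0,3] | push {1}
  [16] u=0 | in [-2,3] | out [0,3] | prev [1,3] | push {2}
  [17] u=3 | in [-2,3] | out [-3,3] | prev [-2,3] | push {}
  [18] u=1 | in [-3,3] | out [-3,3] | prev [-2,3] | push {0,3}
  [19] u=2 | in [-3,3] | out [-2,3] | prev [-1,3] | push {1}
  [20] u=0 | in [-3,3] | out [-1,3] | prev [0,3] | push {2}
  [21] u=3 | in [-3,3] | out [-3,3] | ==
  [22] u=1 | in [-3,3] | out [-3,3] | ==
  [23] u=2 | in [-3,3] | out [-2,3] | ==

Converged values:
  [0] [-1,3]
  [1] [-3,3]
  [2] [-2,3]
  [3] [-3,3]

[-3,3]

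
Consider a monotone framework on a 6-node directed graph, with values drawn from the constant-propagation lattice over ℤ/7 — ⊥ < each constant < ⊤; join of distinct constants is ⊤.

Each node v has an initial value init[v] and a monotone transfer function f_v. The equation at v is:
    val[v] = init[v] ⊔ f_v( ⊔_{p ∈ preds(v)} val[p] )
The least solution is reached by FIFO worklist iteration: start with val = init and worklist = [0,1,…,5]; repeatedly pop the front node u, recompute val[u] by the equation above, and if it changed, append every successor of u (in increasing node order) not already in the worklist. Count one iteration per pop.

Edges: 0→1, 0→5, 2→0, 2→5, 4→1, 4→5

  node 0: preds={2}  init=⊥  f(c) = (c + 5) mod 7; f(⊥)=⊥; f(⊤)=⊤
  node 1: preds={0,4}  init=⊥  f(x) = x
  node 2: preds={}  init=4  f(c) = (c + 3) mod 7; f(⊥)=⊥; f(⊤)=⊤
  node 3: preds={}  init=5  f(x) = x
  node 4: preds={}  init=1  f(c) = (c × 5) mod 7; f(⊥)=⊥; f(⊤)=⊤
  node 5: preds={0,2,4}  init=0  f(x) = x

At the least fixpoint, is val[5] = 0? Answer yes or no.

Worklist (6 pops):
  #1 pop 0: in=4 → 2 (was ⊥); enqueue []
  #2 pop 1: in=⊤ → ⊤ (was ⊥); enqueue []
  #3 pop 2: in=⊥ → 4 (no change)
  #4 pop 3: in=⊥ → 5 (no change)
  #5 pop 4: in=⊥ → 1 (no change)
  #6 pop 5: in=⊤ → ⊤ (was 0); enqueue []

Fixpoint:
  val[0] = 2
  val[1] = ⊤
  val[2] = 4
  val[3] = 5
  val[4] = 1
  val[5] = ⊤

no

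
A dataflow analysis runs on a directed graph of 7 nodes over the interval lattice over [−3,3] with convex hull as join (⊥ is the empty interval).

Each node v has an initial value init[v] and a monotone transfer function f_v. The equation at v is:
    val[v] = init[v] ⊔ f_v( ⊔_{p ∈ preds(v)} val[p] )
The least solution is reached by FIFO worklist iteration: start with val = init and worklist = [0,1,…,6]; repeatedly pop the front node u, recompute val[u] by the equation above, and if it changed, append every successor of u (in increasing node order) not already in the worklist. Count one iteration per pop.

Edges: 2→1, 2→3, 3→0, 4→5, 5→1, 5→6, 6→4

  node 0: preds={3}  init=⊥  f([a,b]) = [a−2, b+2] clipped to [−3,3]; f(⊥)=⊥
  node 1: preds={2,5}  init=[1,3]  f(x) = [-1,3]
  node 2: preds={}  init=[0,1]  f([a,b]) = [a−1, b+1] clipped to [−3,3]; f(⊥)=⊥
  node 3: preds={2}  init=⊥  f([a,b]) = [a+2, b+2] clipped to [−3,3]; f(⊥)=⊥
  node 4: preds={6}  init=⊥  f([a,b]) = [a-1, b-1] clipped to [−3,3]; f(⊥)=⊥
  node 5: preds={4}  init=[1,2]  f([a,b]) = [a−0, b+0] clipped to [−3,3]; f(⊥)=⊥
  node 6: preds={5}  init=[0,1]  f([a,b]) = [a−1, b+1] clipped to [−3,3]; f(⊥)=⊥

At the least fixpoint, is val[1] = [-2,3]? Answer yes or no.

Worklist (14 pops):
  #1 pop 0: in=⊥ → ⊥ (no change)
  #2 pop 1: in=[0,2] → [-1,3] (was [1,3]); enqueue []
  #3 pop 2: in=⊥ → [0,1] (no change)
  #4 pop 3: in=[0,1] → [2,3] (was ⊥); enqueue [0]
  #5 pop 4: in=[0,1] → [-1,0] (was ⊥); enqueue []
  #6 pop 5: in=[-1,0] → [-1,2] (was [1,2]); enqueue [1]
  #7 pop 6: in=[-1,2] → [-2,3] (was [0,1]); enqueue [4]
  #8 pop 0: in=[2,3] → [0,3] (was ⊥); enqueue []
  #9 pop 1: in=[-1,2] → [-1,3] (no change)
  #10 pop 4: in=[-2,3] → [-3,2] (was [-1,0]); enqueue [5]
  #11 pop 5: in=[-3,2] → [-3,2] (was [-1,2]); enqueue [1,6]
  #12 pop 1: in=[-3,2] → [-1,3] (no change)
  #13 pop 6: in=[-3,2] → [-3,3] (was [-2,3]); enqueue [4]
  #14 pop 4: in=[-3,3] → [-3,2] (no change)

Fixpoint:
  val[0] = [0,3]
  val[1] = [-1,3]
  val[2] = [0,1]
  val[3] = [2,3]
  val[4] = [-3,2]
  val[5] = [-3,2]
  val[6] = [-3,3]

no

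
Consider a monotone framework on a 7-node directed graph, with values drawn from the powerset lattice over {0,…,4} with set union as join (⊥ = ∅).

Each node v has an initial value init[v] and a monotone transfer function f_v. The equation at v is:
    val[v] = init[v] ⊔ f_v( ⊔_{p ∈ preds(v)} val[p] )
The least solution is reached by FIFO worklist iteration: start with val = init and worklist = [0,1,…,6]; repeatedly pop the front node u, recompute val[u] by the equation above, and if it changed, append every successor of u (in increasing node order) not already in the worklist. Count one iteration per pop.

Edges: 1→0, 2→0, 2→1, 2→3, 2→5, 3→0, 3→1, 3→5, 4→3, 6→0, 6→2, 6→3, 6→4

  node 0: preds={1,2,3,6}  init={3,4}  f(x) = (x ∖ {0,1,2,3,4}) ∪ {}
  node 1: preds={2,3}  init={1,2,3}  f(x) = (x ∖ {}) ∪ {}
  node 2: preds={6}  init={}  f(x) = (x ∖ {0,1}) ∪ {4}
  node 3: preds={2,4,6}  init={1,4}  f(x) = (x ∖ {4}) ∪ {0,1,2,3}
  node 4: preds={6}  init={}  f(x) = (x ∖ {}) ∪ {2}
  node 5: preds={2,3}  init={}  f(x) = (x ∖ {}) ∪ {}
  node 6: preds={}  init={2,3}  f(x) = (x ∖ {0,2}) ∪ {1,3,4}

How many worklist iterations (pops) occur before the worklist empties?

Trace (14 dequeues):
  [1] u=0 | in {1,2,3,4} | out {3,4} | ==
  [2] u=1 | in {1,4} | out {1,2,3,4} | prev {1,2,3} | push {0}
  [3] u=2 | in {2,3} | out {2,3,4} | prev {} | push {1}
  [4] u=3 | in {2,3,4} | out {0,1,2,3,4} | prev {1,4} | push {}
  [5] u=4 | in {2,3} | out {2,3} | prev {} | push {3}
  [6] u=5 | in {0,1,2,3,4} | out {0,1,2,3,4} | prev {} | push {}
  [7] u=6 | in {} | out {1,2,3,4} | prev {2,3} | push {2,4}
  [8] u=0 | in {0,1,2,3,4} | out {3,4} | ==
  [9] u=1 | in {0,1,2,3,4} | out {0,1,2,3,4} | prev {1,2,3,4} | push {0}
  [10] u=3 | in {1,2,3,4} | out {0,1,2,3,4} | ==
  [11] u=2 | in {1,2,3,4} | out {2,3,4} | ==
  [12] u=4 | in {1,2,3,4} | out {1,2,3,4} | prev {2,3} | push {3}
  [13] u=0 | in {0,1,2,3,4} | out {3,4} | ==
  [14] u=3 | in {1,2,3,4} | out {0,1,2,3,4} | ==

Converged values:
  [0] {3,4}
  [1] {0,1,2,3,4}
  [2] {2,3,4}
  [3] {0,1,2,3,4}
  [4] {1,2,3,4}
  [5] {0,1,2,3,4}
  [6] {1,2,3,4}

14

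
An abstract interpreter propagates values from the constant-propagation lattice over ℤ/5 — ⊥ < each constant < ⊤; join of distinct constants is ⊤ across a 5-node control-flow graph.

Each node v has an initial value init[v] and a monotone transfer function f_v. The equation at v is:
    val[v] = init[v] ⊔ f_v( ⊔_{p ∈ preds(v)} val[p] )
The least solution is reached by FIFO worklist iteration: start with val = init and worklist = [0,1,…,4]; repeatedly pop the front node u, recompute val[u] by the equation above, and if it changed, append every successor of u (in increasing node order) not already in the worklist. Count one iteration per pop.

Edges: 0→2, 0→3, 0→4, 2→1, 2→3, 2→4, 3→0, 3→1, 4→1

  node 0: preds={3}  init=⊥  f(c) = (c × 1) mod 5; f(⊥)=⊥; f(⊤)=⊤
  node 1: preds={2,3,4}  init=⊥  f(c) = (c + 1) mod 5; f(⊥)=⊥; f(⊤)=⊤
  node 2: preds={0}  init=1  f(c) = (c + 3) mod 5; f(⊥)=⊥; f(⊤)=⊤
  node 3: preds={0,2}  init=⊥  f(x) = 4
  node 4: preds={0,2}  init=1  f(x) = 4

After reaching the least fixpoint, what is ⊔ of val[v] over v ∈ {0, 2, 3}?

Iteration log — 11 steps:
  step 1. node 0  ⊔preds=⊥  new=⊥  stable
  step 2. node 1  ⊔preds=1  new=2  old=⊥  +wl: 
  step 3. node 2  ⊔preds=⊥  new=1  stable
  step 4. node 3  ⊔preds=1  new=4  old=⊥  +wl: 0,1
  step 5. node 4  ⊔preds=1  new=⊤  old=1  +wl: 
  step 6. node 0  ⊔preds=4  new=4  old=⊥  +wl: 2,3,4
  step 7. node 1  ⊔preds=⊤  new=⊤  old=2  +wl: 
  step 8. node 2  ⊔preds=4  new=⊤  old=1  +wl: 1
  step 9. node 3  ⊔preds=⊤  new=4  stable
  step 10. node 4  ⊔preds=⊤  new=⊤  stable
  step 11. node 1  ⊔preds=⊤  new=⊤  stable

Least fixpoint reached:
  node 0: 4
  node 1: ⊤
  node 2: ⊤
  node 3: 4
  node 4: ⊤

⊤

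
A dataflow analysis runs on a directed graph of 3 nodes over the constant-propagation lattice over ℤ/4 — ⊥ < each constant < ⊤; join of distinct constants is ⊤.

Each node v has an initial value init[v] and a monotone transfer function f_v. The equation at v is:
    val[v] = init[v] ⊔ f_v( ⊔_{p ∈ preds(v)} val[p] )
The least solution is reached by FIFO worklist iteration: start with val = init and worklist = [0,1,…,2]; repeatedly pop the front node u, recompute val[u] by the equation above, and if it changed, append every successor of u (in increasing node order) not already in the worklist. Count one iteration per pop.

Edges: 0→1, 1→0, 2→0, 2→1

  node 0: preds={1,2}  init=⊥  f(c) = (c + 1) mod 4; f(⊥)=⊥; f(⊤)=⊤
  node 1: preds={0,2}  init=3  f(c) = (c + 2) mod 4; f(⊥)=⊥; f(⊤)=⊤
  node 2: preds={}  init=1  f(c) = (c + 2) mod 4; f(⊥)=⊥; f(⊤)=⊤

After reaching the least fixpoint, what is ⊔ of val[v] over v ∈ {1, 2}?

Trace (4 dequeues):
  [1] u=0 | in ⊤ | out ⊤ | prev ⊥ | push {}
  [2] u=1 | in ⊤ | out ⊤ | prev 3 | push {0}
  [3] u=2 | in ⊥ | out 1 | ==
  [4] u=0 | in ⊤ | out ⊤ | ==

Converged values:
  [0] ⊤
  [1] ⊤
  [2] 1

⊤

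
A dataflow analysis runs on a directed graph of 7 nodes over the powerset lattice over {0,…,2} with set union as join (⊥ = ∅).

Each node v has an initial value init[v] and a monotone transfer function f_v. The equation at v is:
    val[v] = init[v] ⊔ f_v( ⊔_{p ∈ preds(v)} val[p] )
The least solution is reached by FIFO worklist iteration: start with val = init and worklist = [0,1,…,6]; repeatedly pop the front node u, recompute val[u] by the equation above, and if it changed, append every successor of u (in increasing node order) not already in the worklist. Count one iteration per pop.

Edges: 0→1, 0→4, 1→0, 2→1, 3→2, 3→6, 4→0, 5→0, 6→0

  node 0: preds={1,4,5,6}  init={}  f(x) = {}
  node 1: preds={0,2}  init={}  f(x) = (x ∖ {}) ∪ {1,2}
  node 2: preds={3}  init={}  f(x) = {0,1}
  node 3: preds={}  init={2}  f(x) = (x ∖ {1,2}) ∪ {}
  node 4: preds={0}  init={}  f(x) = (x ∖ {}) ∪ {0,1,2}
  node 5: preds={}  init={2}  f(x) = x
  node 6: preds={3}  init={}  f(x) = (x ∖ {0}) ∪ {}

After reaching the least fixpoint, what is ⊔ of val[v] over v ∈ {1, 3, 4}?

Iteration log — 10 steps:
  step 1. node 0  ⊔preds={2}  new={}  stable
  step 2. node 1  ⊔preds={}  new={1,2}  old={}  +wl: 0
  step 3. node 2  ⊔preds={2}  new={0,1}  old={}  +wl: 1
  step 4. node 3  ⊔preds={}  new={2}  stable
  step 5. node 4  ⊔preds={}  new={0,1,2}  old={}  +wl: 
  step 6. node 5  ⊔preds={}  new={2}  stable
  step 7. node 6  ⊔preds={2}  new={2}  old={}  +wl: 
  step 8. node 0  ⊔preds={0,1,2}  new={}  stable
  step 9. node 1  ⊔preds={0,1}  new={0,1,2}  old={1,2}  +wl: 0
  step 10. node 0  ⊔preds={0,1,2}  new={}  stable

Least fixpoint reached:
  node 0: {}
  node 1: {0,1,2}
  node 2: {0,1}
  node 3: {2}
  node 4: {0,1,2}
  node 5: {2}
  node 6: {2}

{0,1,2}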